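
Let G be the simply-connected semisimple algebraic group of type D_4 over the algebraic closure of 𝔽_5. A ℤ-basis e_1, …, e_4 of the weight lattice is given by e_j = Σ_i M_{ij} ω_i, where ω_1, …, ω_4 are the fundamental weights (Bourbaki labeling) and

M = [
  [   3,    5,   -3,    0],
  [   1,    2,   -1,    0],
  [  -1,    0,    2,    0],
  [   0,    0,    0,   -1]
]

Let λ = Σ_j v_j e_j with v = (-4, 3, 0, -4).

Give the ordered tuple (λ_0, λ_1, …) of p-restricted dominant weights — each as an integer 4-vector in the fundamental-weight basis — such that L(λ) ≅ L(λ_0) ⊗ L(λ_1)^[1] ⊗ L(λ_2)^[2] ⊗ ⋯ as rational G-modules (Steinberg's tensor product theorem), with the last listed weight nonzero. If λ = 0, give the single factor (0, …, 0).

Change of basis e → ω: c = M·v where v = (-4, 3, 0, -4):
  c_1 = 3*-4 + 5*3 + -3*0 + 0*-4 = 3
  c_2 = 1*-4 + 2*3 + -1*0 + 0*-4 = 2
  c_3 = -1*-4 + 0*3 + 2*0 + 0*-4 = 4
  c_4 = 0*-4 + 0*3 + 0*0 + -1*-4 = 4
p = 5; digits c_i = Σ_j d_{ij}·5^j, 0 ≤ d_{ij} < 5:
  c_1 = 3 = 3·5^0
  c_2 = 2 = 2·5^0
  c_3 = 4 = 4·5^0
  c_4 = 4 = 4·5^0
p-restricted factor λ_0 = (3, 2, 4, 4)

((3, 2, 4, 4),)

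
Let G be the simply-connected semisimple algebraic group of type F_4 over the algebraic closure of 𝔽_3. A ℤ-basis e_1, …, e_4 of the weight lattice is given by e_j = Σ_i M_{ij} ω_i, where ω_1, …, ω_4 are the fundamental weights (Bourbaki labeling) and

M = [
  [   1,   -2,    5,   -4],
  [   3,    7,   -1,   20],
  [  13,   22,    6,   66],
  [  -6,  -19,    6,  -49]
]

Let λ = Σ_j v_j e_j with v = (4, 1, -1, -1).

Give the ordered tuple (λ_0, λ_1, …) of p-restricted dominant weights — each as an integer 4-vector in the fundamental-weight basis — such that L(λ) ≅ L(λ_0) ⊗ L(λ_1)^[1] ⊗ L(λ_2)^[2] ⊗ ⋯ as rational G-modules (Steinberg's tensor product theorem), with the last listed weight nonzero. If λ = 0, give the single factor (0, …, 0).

((1, 0, 2, 0),)

Converting to the ω-basis (c_i = row i of M dotted with v = (4, 1, -1, -1)):
  c_1 = 1·4 + (-2)·(1) + (5)·(-1) + (-4)·(-1) = 1
  c_2 = 3·4 + 7·1 + (-1)·(-1) + (20)·(-1) = 0
  c_3 = 13·4 + 22·1 + (6)·(-1) + (66)·(-1) = 2
  c_4 = (-6)·(4) + (-19)·(1) + (6)·(-1) + (-49)·(-1) = 0
Base-3 expansion of each c_i:
  c_1 = 1 = 1·3^0
  c_2 = 0
  c_3 = 2 = 2·3^0
  c_4 = 0
p-restricted factor λ_0 = (1, 0, 2, 0)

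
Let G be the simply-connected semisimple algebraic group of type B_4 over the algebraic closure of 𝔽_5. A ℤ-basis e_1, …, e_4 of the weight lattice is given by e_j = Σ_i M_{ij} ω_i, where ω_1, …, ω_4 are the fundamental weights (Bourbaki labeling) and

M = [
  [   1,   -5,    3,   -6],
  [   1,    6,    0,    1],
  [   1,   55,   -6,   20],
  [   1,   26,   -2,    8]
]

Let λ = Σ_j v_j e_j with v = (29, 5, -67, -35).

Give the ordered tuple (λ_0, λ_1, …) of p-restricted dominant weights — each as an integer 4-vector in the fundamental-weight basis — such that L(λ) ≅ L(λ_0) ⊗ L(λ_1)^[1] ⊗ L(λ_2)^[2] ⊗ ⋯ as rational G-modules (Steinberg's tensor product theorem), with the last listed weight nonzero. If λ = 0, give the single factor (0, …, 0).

Change of basis e → ω: c = M·v where v = (29, 5, -67, -35):
  c_1 = 1·29 + (-5)·(5) + (3)·(-67) + (-6)·(-35) = 13
  c_2 = 1·29 + 6·5 + (0)·(-67) + (1)·(-35) = 24
  c_3 = 1·29 + 55·5 + (-6)·(-67) + (20)·(-35) = 6
  c_4 = 1·29 + 26·5 + (-2)·(-67) + (8)·(-35) = 13
p = 5; digits c_i = Σ_j d_{ij}·5^j, 0 ≤ d_{ij} < 5:
  c_1 = 13 = 3·5^0 + 2·5^1
  c_2 = 24 = 4·5^0 + 4·5^1
  c_3 = 6 = 1·5^0 + 1·5^1
  c_4 = 13 = 3·5^0 + 2·5^1
Factor λ_0 = (3, 4, 1, 3)
Factor λ_1 = (2, 4, 1, 2)

((3, 4, 1, 3), (2, 4, 1, 2))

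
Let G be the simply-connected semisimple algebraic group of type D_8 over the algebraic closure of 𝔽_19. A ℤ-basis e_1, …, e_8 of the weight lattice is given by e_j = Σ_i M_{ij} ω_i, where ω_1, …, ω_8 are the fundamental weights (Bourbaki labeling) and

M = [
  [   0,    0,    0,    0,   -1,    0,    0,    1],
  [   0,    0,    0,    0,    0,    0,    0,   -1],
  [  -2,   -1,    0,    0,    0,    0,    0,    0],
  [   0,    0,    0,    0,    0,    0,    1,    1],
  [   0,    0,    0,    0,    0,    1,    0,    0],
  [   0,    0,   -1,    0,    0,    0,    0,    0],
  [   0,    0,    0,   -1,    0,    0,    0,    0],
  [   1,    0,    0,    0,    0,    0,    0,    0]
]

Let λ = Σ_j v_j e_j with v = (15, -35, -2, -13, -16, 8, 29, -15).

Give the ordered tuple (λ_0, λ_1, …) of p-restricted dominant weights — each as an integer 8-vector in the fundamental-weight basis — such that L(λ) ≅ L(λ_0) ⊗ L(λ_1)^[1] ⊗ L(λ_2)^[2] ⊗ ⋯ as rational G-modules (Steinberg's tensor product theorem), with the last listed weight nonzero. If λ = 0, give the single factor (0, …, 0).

In the fundamental-weight basis, λ has coordinates c = M·v (v = (15, -35, -2, -13, -16, 8, 29, -15)):
  c_1 = 0*15 + 0*-35 + 0*-2 + 0*-13 + -1*-16 + 0*8 + 0*29 + 1*-15 = 1
  c_2 = 0*15 + 0*-35 + 0*-2 + 0*-13 + 0*-16 + 0*8 + 0*29 + -1*-15 = 15
  c_3 = -2*15 + -1*-35 + 0*-2 + 0*-13 + 0*-16 + 0*8 + 0*29 + 0*-15 = 5
  c_4 = 0*15 + 0*-35 + 0*-2 + 0*-13 + 0*-16 + 0*8 + 1*29 + 1*-15 = 14
  c_5 = 0*15 + 0*-35 + 0*-2 + 0*-13 + 0*-16 + 1*8 + 0*29 + 0*-15 = 8
  c_6 = 0*15 + 0*-35 + -1*-2 + 0*-13 + 0*-16 + 0*8 + 0*29 + 0*-15 = 2
  c_7 = 0*15 + 0*-35 + 0*-2 + -1*-13 + 0*-16 + 0*8 + 0*29 + 0*-15 = 13
  c_8 = 1*15 + 0*-35 + 0*-2 + 0*-13 + 0*-16 + 0*8 + 0*29 + 0*-15 = 15
Base-19 expansion of each c_i:
  c_1 = 1 = 1·19^0
  c_2 = 15 = 15·19^0
  c_3 = 5 = 5·19^0
  c_4 = 14 = 14·19^0
  c_5 = 8 = 8·19^0
  c_6 = 2 = 2·19^0
  c_7 = 13 = 13·19^0
  c_8 = 15 = 15·19^0
Factor λ_0 = (1, 15, 5, 14, 8, 2, 13, 15)

((1, 15, 5, 14, 8, 2, 13, 15),)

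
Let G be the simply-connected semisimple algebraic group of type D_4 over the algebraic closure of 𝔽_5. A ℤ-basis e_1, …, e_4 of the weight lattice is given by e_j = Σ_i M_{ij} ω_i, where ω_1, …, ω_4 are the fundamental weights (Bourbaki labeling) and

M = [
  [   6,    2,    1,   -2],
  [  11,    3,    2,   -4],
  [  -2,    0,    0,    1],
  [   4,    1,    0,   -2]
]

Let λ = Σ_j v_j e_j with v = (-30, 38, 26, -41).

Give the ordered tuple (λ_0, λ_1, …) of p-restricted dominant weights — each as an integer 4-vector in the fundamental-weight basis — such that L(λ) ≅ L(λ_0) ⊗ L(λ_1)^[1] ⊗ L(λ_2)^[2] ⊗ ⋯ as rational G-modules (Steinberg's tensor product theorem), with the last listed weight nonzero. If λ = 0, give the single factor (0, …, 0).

Compute c_i = Σ_j M_{ij} v_j with v = (-30, 38, 26, -41):
  c_1 = (6)·(-30) + (2)·(38) + (1)·(26) + (-2)·(-41) = 4
  c_2 = (11)·(-30) + (3)·(38) + (2)·(26) + (-4)·(-41) = 0
  c_3 = (-2)·(-30) + (0)·(38) + (0)·(26) + (1)·(-41) = 19
  c_4 = (4)·(-30) + (1)·(38) + (0)·(26) + (-2)·(-41) = 0
p = 5; digits c_i = Σ_j d_{ij}·5^j, 0 ≤ d_{ij} < 5:
  c_1 = 4 = 4·5^0
  c_2 = 0
  c_3 = 19 = 4·5^0 + 3·5^1
  c_4 = 0
λ_0 = (4, 0, 4, 0)
λ_1 = (0, 0, 3, 0)

((4, 0, 4, 0), (0, 0, 3, 0))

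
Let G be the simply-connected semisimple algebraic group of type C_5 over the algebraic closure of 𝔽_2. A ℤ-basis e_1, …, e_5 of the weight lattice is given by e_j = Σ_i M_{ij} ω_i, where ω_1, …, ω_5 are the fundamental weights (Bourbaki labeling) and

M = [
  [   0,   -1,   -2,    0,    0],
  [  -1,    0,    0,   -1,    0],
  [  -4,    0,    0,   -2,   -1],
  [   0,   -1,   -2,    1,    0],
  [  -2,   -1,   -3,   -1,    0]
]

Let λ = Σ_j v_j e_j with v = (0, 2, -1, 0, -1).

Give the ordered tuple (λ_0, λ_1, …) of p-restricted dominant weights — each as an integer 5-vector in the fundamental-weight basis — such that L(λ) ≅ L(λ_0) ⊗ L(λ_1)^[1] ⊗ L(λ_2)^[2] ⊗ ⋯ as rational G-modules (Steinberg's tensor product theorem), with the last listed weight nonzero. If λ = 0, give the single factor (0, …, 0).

ω-coordinates c = M·v, v = (0, 2, -1, 0, -1):
  c_1 = (0)·(0) + (-1)·(2) + (-2)·(-1) + (0)·(0) + (0)·(-1) = 0
  c_2 = (-1)·(0) + (0)·(2) + (0)·(-1) + (-1)·(0) + (0)·(-1) = 0
  c_3 = (-4)·(0) + (0)·(2) + (0)·(-1) + (-2)·(0) + (-1)·(-1) = 1
  c_4 = (0)·(0) + (-1)·(2) + (-2)·(-1) + (1)·(0) + (0)·(-1) = 0
  c_5 = (-2)·(0) + (-1)·(2) + (-3)·(-1) + (-1)·(0) + (0)·(-1) = 1
Expand coordinatewise in base 2:
  c_1 = 0
  c_2 = 0
  c_3 = 1 = 1·2^0
  c_4 = 0
  c_5 = 1 = 1·2^0
p-restricted factor λ_0 = (0, 0, 1, 0, 1)

((0, 0, 1, 0, 1),)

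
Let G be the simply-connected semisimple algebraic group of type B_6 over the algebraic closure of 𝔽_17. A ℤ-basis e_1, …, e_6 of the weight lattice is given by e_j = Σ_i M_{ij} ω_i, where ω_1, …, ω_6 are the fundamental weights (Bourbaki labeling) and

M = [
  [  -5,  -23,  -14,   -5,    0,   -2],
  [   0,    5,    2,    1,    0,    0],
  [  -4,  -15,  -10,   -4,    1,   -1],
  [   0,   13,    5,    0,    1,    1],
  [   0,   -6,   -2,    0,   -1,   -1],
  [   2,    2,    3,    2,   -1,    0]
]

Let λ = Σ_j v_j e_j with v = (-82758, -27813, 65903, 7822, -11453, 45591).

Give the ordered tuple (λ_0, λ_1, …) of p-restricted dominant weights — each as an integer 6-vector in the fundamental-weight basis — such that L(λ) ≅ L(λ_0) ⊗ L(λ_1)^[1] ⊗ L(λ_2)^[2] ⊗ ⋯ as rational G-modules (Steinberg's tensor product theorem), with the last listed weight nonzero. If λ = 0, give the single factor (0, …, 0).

Change of basis e → ω: c = M·v where v = (-82758, -27813, 65903, 7822, -11453, 45591):
  c_1 = (-5)·(-82758) + (-23)·(-27813) + (-14)·(65903) + (-5)·(7822) + (0)·(-11453) + (-2)·(45591) = 555
  c_2 = (0)·(-82758) + (5)·(-27813) + (2)·(65903) + (1)·(7822) + (0)·(-11453) + (0)·(45591) = 563
  c_3 = (-4)·(-82758) + (-15)·(-27813) + (-10)·(65903) + (-4)·(7822) + (1)·(-11453) + (-1)·(45591) = 865
  c_4 = (0)·(-82758) + (13)·(-27813) + (5)·(65903) + (0)·(7822) + (1)·(-11453) + (1)·(45591) = 2084
  c_5 = (0)·(-82758) + (-6)·(-27813) + (-2)·(65903) + (0)·(7822) + (-1)·(-11453) + (-1)·(45591) = 934
  c_6 = (2)·(-82758) + (2)·(-27813) + (3)·(65903) + (2)·(7822) + (-1)·(-11453) + (0)·(45591) = 3664
Writing each c_i in base p = 17:
  c_1 = 555 = 11·17^0 + 15·17^1 + 1·17^2
  c_2 = 563 = 2·17^0 + 16·17^1 + 1·17^2
  c_3 = 865 = 15·17^0 + 16·17^1 + 2·17^2
  c_4 = 2084 = 10·17^0 + 3·17^1 + 7·17^2
  c_5 = 934 = 16·17^0 + 3·17^1 + 3·17^2
  c_6 = 3664 = 9·17^0 + 11·17^1 + 12·17^2
λ_0 = (11, 2, 15, 10, 16, 9)
λ_1 = (15, 16, 16, 3, 3, 11)
λ_2 = (1, 1, 2, 7, 3, 12)

((11, 2, 15, 10, 16, 9), (15, 16, 16, 3, 3, 11), (1, 1, 2, 7, 3, 12))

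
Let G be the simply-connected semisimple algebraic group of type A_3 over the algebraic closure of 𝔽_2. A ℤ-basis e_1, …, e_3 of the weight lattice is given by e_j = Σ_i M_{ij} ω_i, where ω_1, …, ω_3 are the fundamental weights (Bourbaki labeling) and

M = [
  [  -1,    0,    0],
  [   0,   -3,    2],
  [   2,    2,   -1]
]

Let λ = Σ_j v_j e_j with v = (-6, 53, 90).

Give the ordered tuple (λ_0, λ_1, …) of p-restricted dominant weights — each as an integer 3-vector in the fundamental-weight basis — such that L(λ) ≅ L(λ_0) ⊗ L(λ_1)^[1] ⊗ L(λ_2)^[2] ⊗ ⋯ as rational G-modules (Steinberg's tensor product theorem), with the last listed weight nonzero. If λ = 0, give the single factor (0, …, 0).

((0, 1, 0), (1, 0, 0), (1, 1, 1), (0, 0, 0), (0, 1, 0))

In the fundamental-weight basis, λ has coordinates c = M·v (v = (-6, 53, 90)):
  c_1 = (-1)·(-6) + (0)·(53) + (0)·(90) = 6
  c_2 = (0)·(-6) + (-3)·(53) + (2)·(90) = 21
  c_3 = (2)·(-6) + (2)·(53) + (-1)·(90) = 4
Base-2 expansion of each c_i:
  c_1 = 6 = 0·2^0 + 1·2^1 + 1·2^2
  c_2 = 21 = 1·2^0 + 0·2^1 + 1·2^2 + 0·2^3 + 1·2^4
  c_3 = 4 = 0·2^0 + 0·2^1 + 1·2^2
λ_0 = (0, 1, 0)
λ_1 = (1, 0, 0)
λ_2 = (1, 1, 1)
λ_3 = (0, 0, 0)
λ_4 = (0, 1, 0)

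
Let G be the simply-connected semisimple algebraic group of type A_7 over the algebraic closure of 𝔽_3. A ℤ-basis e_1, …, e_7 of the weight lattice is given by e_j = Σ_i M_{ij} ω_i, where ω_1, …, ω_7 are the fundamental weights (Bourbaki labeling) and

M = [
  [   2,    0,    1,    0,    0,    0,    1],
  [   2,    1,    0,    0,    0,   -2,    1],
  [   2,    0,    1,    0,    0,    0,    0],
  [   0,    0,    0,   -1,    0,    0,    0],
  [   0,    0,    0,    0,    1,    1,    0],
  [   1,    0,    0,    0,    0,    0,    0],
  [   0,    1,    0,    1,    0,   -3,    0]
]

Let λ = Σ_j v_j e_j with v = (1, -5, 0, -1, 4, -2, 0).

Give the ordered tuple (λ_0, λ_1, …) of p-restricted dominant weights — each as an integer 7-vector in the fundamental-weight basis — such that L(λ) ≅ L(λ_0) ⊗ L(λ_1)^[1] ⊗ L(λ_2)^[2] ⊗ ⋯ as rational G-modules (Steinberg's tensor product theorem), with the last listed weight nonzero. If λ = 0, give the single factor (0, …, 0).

Compute c_i = Σ_j M_{ij} v_j with v = (1, -5, 0, -1, 4, -2, 0):
  c_1 = 2·1 + (0)·(-5) + 1·0 + (0)·(-1) + 0·4 + (0)·(-2) + 1·0 = 2
  c_2 = 2·1 + (1)·(-5) + 0·0 + (0)·(-1) + 0·4 + (-2)·(-2) + 1·0 = 1
  c_3 = 2·1 + (0)·(-5) + 1·0 + (0)·(-1) + 0·4 + (0)·(-2) + 0·0 = 2
  c_4 = 0·1 + (0)·(-5) + 0·0 + (-1)·(-1) + 0·4 + (0)·(-2) + 0·0 = 1
  c_5 = 0·1 + (0)·(-5) + 0·0 + (0)·(-1) + 1·4 + (1)·(-2) + 0·0 = 2
  c_6 = 1·1 + (0)·(-5) + 0·0 + (0)·(-1) + 0·4 + (0)·(-2) + 0·0 = 1
  c_7 = 0·1 + (1)·(-5) + 0·0 + (1)·(-1) + 0·4 + (-3)·(-2) + 0·0 = 0
Writing each c_i in base p = 3:
  c_1 = 2 = 2·3^0
  c_2 = 1 = 1·3^0
  c_3 = 2 = 2·3^0
  c_4 = 1 = 1·3^0
  c_5 = 2 = 2·3^0
  c_6 = 1 = 1·3^0
  c_7 = 0
p-restricted factor λ_0 = (2, 1, 2, 1, 2, 1, 0)

((2, 1, 2, 1, 2, 1, 0),)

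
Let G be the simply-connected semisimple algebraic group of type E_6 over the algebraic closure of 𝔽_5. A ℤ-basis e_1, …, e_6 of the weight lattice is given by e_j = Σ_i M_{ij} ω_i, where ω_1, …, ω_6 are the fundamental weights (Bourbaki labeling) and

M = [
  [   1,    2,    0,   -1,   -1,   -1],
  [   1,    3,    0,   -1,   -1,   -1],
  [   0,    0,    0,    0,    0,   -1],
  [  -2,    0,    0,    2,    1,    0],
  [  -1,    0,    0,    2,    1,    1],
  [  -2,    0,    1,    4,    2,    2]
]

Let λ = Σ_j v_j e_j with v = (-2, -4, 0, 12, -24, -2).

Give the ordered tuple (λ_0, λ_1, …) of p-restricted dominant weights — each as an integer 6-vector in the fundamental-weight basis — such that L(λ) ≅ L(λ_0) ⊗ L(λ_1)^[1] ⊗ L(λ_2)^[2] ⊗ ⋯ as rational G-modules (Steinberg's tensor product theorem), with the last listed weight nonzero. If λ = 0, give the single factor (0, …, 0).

((4, 0, 2, 4, 0, 0),)

Compute c_i = Σ_j M_{ij} v_j with v = (-2, -4, 0, 12, -24, -2):
  c_1 = (1)·(-2) + (2)·(-4) + 0·0 + (-1)·(12) + (-1)·(-24) + (-1)·(-2) = 4
  c_2 = (1)·(-2) + (3)·(-4) + 0·0 + (-1)·(12) + (-1)·(-24) + (-1)·(-2) = 0
  c_3 = (0)·(-2) + (0)·(-4) + 0·0 + 0·12 + (0)·(-24) + (-1)·(-2) = 2
  c_4 = (-2)·(-2) + (0)·(-4) + 0·0 + 2·12 + (1)·(-24) + (0)·(-2) = 4
  c_5 = (-1)·(-2) + (0)·(-4) + 0·0 + 2·12 + (1)·(-24) + (1)·(-2) = 0
  c_6 = (-2)·(-2) + (0)·(-4) + 1·0 + 4·12 + (2)·(-24) + (2)·(-2) = 0
Base-5 expansion of each c_i:
  c_1 = 4 = 4·5^0
  c_2 = 0
  c_3 = 2 = 2·5^0
  c_4 = 4 = 4·5^0
  c_5 = 0
  c_6 = 0
p-restricted factor λ_0 = (4, 0, 2, 4, 0, 0)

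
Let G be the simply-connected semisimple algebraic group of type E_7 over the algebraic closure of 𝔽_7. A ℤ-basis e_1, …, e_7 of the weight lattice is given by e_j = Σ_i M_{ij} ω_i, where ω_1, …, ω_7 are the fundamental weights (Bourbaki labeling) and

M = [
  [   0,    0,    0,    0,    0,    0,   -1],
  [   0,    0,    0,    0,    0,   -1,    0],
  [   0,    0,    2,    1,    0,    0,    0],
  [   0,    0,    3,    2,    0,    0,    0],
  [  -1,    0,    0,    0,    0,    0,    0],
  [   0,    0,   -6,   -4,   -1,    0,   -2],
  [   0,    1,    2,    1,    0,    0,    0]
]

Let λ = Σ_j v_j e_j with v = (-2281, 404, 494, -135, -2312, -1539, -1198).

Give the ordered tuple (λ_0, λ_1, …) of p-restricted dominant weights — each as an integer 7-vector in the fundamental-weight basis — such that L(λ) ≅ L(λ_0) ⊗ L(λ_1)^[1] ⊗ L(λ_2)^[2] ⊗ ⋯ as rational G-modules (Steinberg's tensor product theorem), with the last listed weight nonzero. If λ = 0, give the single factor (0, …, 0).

Change of basis e → ω: c = M·v where v = (-2281, 404, 494, -135, -2312, -1539, -1198):
  c_1 = 0*-2281 + 0*404 + 0*494 + 0*-135 + 0*-2312 + 0*-1539 + -1*-1198 = 1198
  c_2 = 0*-2281 + 0*404 + 0*494 + 0*-135 + 0*-2312 + -1*-1539 + 0*-1198 = 1539
  c_3 = 0*-2281 + 0*404 + 2*494 + 1*-135 + 0*-2312 + 0*-1539 + 0*-1198 = 853
  c_4 = 0*-2281 + 0*404 + 3*494 + 2*-135 + 0*-2312 + 0*-1539 + 0*-1198 = 1212
  c_5 = -1*-2281 + 0*404 + 0*494 + 0*-135 + 0*-2312 + 0*-1539 + 0*-1198 = 2281
  c_6 = 0*-2281 + 0*404 + -6*494 + -4*-135 + -1*-2312 + 0*-1539 + -2*-1198 = 2284
  c_7 = 0*-2281 + 1*404 + 2*494 + 1*-135 + 0*-2312 + 0*-1539 + 0*-1198 = 1257
Writing each c_i in base p = 7:
  c_1 = 1198 = 1·7^0 + 3·7^1 + 3·7^2 + 3·7^3
  c_2 = 1539 = 6·7^0 + 2·7^1 + 3·7^2 + 4·7^3
  c_3 = 853 = 6·7^0 + 2·7^1 + 3·7^2 + 2·7^3
  c_4 = 1212 = 1·7^0 + 5·7^1 + 3·7^2 + 3·7^3
  c_5 = 2281 = 6·7^0 + 3·7^1 + 4·7^2 + 6·7^3
  c_6 = 2284 = 2·7^0 + 4·7^1 + 4·7^2 + 6·7^3
  c_7 = 1257 = 4·7^0 + 4·7^1 + 4·7^2 + 3·7^3
λ_0 = (1, 6, 6, 1, 6, 2, 4)
λ_1 = (3, 2, 2, 5, 3, 4, 4)
λ_2 = (3, 3, 3, 3, 4, 4, 4)
λ_3 = (3, 4, 2, 3, 6, 6, 3)

((1, 6, 6, 1, 6, 2, 4), (3, 2, 2, 5, 3, 4, 4), (3, 3, 3, 3, 4, 4, 4), (3, 4, 2, 3, 6, 6, 3))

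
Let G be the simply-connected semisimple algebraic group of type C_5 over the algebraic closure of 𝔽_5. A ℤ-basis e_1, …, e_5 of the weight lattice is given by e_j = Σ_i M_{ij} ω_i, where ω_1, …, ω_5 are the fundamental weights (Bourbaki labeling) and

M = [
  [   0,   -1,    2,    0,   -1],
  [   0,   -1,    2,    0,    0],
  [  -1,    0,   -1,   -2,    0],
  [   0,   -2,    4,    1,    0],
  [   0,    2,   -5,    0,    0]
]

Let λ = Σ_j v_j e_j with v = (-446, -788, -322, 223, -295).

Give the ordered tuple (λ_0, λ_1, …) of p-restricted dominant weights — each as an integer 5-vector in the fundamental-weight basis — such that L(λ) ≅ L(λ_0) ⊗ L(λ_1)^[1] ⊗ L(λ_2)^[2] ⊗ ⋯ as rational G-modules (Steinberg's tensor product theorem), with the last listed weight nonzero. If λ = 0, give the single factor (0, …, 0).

Compute c_i = Σ_j M_{ij} v_j with v = (-446, -788, -322, 223, -295):
  c_1 = (0)·(-446) + (-1)·(-788) + (2)·(-322) + 0·223 + (-1)·(-295) = 439
  c_2 = (0)·(-446) + (-1)·(-788) + (2)·(-322) + 0·223 + (0)·(-295) = 144
  c_3 = (-1)·(-446) + (0)·(-788) + (-1)·(-322) + (-2)·(223) + (0)·(-295) = 322
  c_4 = (0)·(-446) + (-2)·(-788) + (4)·(-322) + 1·223 + (0)·(-295) = 511
  c_5 = (0)·(-446) + (2)·(-788) + (-5)·(-322) + 0·223 + (0)·(-295) = 34
Writing each c_i in base p = 5:
  c_1 = 439 = 4·5^0 + 2·5^1 + 2·5^2 + 3·5^3
  c_2 = 144 = 4·5^0 + 3·5^1 + 0·5^2 + 1·5^3
  c_3 = 322 = 2·5^0 + 4·5^1 + 2·5^2 + 2·5^3
  c_4 = 511 = 1·5^0 + 2·5^1 + 0·5^2 + 4·5^3
  c_5 = 34 = 4·5^0 + 1·5^1 + 1·5^2
λ_0 = (4, 4, 2, 1, 4)
λ_1 = (2, 3, 4, 2, 1)
λ_2 = (2, 0, 2, 0, 1)
λ_3 = (3, 1, 2, 4, 0)

((4, 4, 2, 1, 4), (2, 3, 4, 2, 1), (2, 0, 2, 0, 1), (3, 1, 2, 4, 0))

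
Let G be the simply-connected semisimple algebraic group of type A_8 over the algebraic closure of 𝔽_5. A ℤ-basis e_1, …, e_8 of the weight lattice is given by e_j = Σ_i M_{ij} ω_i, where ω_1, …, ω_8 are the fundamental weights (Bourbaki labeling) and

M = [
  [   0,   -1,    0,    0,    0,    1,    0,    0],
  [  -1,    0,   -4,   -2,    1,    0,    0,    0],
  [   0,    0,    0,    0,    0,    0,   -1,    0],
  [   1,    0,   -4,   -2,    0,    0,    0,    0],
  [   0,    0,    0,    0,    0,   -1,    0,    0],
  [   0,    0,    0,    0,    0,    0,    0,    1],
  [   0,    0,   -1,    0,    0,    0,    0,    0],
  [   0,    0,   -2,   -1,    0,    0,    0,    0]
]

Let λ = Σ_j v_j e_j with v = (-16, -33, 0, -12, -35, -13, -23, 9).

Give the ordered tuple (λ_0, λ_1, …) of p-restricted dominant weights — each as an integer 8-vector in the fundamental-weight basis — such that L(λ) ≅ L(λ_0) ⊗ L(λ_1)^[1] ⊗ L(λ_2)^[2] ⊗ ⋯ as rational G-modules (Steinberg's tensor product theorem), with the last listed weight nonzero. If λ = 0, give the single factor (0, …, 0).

ω-coordinates c = M·v, v = (-16, -33, 0, -12, -35, -13, -23, 9):
  c_1 = (0)·(-16) + (-1)·(-33) + (0)·(0) + (0)·(-12) + (0)·(-35) + (1)·(-13) + (0)·(-23) + (0)·(9) = 20
  c_2 = (-1)·(-16) + (0)·(-33) + (-4)·(0) + (-2)·(-12) + (1)·(-35) + (0)·(-13) + (0)·(-23) + (0)·(9) = 5
  c_3 = (0)·(-16) + (0)·(-33) + (0)·(0) + (0)·(-12) + (0)·(-35) + (0)·(-13) + (-1)·(-23) + (0)·(9) = 23
  c_4 = (1)·(-16) + (0)·(-33) + (-4)·(0) + (-2)·(-12) + (0)·(-35) + (0)·(-13) + (0)·(-23) + (0)·(9) = 8
  c_5 = (0)·(-16) + (0)·(-33) + (0)·(0) + (0)·(-12) + (0)·(-35) + (-1)·(-13) + (0)·(-23) + (0)·(9) = 13
  c_6 = (0)·(-16) + (0)·(-33) + (0)·(0) + (0)·(-12) + (0)·(-35) + (0)·(-13) + (0)·(-23) + (1)·(9) = 9
  c_7 = (0)·(-16) + (0)·(-33) + (-1)·(0) + (0)·(-12) + (0)·(-35) + (0)·(-13) + (0)·(-23) + (0)·(9) = 0
  c_8 = (0)·(-16) + (0)·(-33) + (-2)·(0) + (-1)·(-12) + (0)·(-35) + (0)·(-13) + (0)·(-23) + (0)·(9) = 12
Expand coordinatewise in base 5:
  c_1 = 20 = 0·5^0 + 4·5^1
  c_2 = 5 = 0·5^0 + 1·5^1
  c_3 = 23 = 3·5^0 + 4·5^1
  c_4 = 8 = 3·5^0 + 1·5^1
  c_5 = 13 = 3·5^0 + 2·5^1
  c_6 = 9 = 4·5^0 + 1·5^1
  c_7 = 0
  c_8 = 12 = 2·5^0 + 2·5^1
Factor λ_0 = (0, 0, 3, 3, 3, 4, 0, 2)
Factor λ_1 = (4, 1, 4, 1, 2, 1, 0, 2)

((0, 0, 3, 3, 3, 4, 0, 2), (4, 1, 4, 1, 2, 1, 0, 2))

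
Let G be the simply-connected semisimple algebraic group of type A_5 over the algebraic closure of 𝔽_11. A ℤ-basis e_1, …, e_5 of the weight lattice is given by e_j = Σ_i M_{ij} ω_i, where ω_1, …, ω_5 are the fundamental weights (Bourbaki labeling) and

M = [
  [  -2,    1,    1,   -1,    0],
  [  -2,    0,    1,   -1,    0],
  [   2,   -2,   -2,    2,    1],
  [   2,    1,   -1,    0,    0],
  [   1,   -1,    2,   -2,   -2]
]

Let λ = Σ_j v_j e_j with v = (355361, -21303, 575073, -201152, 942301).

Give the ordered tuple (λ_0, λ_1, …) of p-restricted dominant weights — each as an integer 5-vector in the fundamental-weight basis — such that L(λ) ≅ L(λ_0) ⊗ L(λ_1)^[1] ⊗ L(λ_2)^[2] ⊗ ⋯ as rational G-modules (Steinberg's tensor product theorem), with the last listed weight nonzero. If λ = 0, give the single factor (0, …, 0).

((2, 9, 3, 1, 6), (3, 3, 3, 0, 9), (2, 2, 6, 10, 4), (0, 5, 8, 8, 0), (3, 4, 9, 7, 3))

In the fundamental-weight basis, λ has coordinates c = M·v (v = (355361, -21303, 575073, -201152, 942301)):
  c_1 = (-2)·(355361) + (1)·(-21303) + (1)·(575073) + (-1)·(-201152) + (0)·(942301) = 44200
  c_2 = (-2)·(355361) + (0)·(-21303) + (1)·(575073) + (-1)·(-201152) + (0)·(942301) = 65503
  c_3 = (2)·(355361) + (-2)·(-21303) + (-2)·(575073) + (2)·(-201152) + (1)·(942301) = 143179
  c_4 = (2)·(355361) + (1)·(-21303) + (-1)·(575073) + (0)·(-201152) + (0)·(942301) = 114346
  c_5 = (1)·(355361) + (-1)·(-21303) + (2)·(575073) + (-2)·(-201152) + (-2)·(942301) = 44512
Base-11 expansion of each c_i:
  c_1 = 44200 = 2·11^0 + 3·11^1 + 2·11^2 + 0·11^3 + 3·11^4
  c_2 = 65503 = 9·11^0 + 3·11^1 + 2·11^2 + 5·11^3 + 4·11^4
  c_3 = 143179 = 3·11^0 + 3·11^1 + 6·11^2 + 8·11^3 + 9·11^4
  c_4 = 114346 = 1·11^0 + 0·11^1 + 10·11^2 + 8·11^3 + 7·11^4
  c_5 = 44512 = 6·11^0 + 9·11^1 + 4·11^2 + 0·11^3 + 3·11^4
Factor λ_0 = (2, 9, 3, 1, 6)
Factor λ_1 = (3, 3, 3, 0, 9)
Factor λ_2 = (2, 2, 6, 10, 4)
Factor λ_3 = (0, 5, 8, 8, 0)
Factor λ_4 = (3, 4, 9, 7, 3)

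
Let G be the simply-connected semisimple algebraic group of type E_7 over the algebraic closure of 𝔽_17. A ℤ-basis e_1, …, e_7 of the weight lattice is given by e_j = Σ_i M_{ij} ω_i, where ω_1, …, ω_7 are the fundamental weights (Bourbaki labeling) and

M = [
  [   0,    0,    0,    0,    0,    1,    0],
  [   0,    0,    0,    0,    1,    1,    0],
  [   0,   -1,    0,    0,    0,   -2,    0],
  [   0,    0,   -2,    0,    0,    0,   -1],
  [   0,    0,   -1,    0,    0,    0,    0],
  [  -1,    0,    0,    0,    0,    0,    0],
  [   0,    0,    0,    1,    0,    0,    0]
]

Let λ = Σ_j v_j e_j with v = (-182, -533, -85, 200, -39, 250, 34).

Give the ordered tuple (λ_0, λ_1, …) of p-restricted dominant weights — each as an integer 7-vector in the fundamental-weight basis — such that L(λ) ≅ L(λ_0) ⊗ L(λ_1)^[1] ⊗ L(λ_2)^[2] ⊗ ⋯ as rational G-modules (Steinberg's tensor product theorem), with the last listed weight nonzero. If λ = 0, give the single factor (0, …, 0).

((12, 7, 16, 0, 0, 12, 13), (14, 12, 1, 8, 5, 10, 11))

Change of basis e → ω: c = M·v where v = (-182, -533, -85, 200, -39, 250, 34):
  c_1 = (0)·(-182) + (0)·(-533) + (0)·(-85) + (0)·(200) + (0)·(-39) + (1)·(250) + (0)·(34) = 250
  c_2 = (0)·(-182) + (0)·(-533) + (0)·(-85) + (0)·(200) + (1)·(-39) + (1)·(250) + (0)·(34) = 211
  c_3 = (0)·(-182) + (-1)·(-533) + (0)·(-85) + (0)·(200) + (0)·(-39) + (-2)·(250) + (0)·(34) = 33
  c_4 = (0)·(-182) + (0)·(-533) + (-2)·(-85) + (0)·(200) + (0)·(-39) + (0)·(250) + (-1)·(34) = 136
  c_5 = (0)·(-182) + (0)·(-533) + (-1)·(-85) + (0)·(200) + (0)·(-39) + (0)·(250) + (0)·(34) = 85
  c_6 = (-1)·(-182) + (0)·(-533) + (0)·(-85) + (0)·(200) + (0)·(-39) + (0)·(250) + (0)·(34) = 182
  c_7 = (0)·(-182) + (0)·(-533) + (0)·(-85) + (1)·(200) + (0)·(-39) + (0)·(250) + (0)·(34) = 200
Expand coordinatewise in base 17:
  c_1 = 250 = 12·17^0 + 14·17^1
  c_2 = 211 = 7·17^0 + 12·17^1
  c_3 = 33 = 16·17^0 + 1·17^1
  c_4 = 136 = 0·17^0 + 8·17^1
  c_5 = 85 = 0·17^0 + 5·17^1
  c_6 = 182 = 12·17^0 + 10·17^1
  c_7 = 200 = 13·17^0 + 11·17^1
p-restricted factor λ_0 = (12, 7, 16, 0, 0, 12, 13)
p-restricted factor λ_1 = (14, 12, 1, 8, 5, 10, 11)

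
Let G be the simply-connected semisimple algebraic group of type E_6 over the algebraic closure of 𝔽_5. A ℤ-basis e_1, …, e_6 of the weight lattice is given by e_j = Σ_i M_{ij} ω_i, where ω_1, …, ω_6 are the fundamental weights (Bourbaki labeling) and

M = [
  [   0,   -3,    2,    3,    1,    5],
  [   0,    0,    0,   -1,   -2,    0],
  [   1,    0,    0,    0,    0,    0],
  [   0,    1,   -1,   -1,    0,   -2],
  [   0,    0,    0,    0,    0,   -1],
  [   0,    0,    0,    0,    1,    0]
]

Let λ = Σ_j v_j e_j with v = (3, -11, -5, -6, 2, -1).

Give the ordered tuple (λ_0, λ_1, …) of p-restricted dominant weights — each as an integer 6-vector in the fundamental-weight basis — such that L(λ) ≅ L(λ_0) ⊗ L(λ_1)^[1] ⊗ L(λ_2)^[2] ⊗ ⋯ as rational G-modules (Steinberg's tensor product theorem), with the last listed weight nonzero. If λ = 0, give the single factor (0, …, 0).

Compute c_i = Σ_j M_{ij} v_j with v = (3, -11, -5, -6, 2, -1):
  c_1 = (0)·(3) + (-3)·(-11) + (2)·(-5) + (3)·(-6) + (1)·(2) + (5)·(-1) = 2
  c_2 = (0)·(3) + (0)·(-11) + (0)·(-5) + (-1)·(-6) + (-2)·(2) + (0)·(-1) = 2
  c_3 = (1)·(3) + (0)·(-11) + (0)·(-5) + (0)·(-6) + (0)·(2) + (0)·(-1) = 3
  c_4 = (0)·(3) + (1)·(-11) + (-1)·(-5) + (-1)·(-6) + (0)·(2) + (-2)·(-1) = 2
  c_5 = (0)·(3) + (0)·(-11) + (0)·(-5) + (0)·(-6) + (0)·(2) + (-1)·(-1) = 1
  c_6 = (0)·(3) + (0)·(-11) + (0)·(-5) + (0)·(-6) + (1)·(2) + (0)·(-1) = 2
Base-5 expansion of each c_i:
  c_1 = 2 = 2·5^0
  c_2 = 2 = 2·5^0
  c_3 = 3 = 3·5^0
  c_4 = 2 = 2·5^0
  c_5 = 1 = 1·5^0
  c_6 = 2 = 2·5^0
Factor λ_0 = (2, 2, 3, 2, 1, 2)

((2, 2, 3, 2, 1, 2),)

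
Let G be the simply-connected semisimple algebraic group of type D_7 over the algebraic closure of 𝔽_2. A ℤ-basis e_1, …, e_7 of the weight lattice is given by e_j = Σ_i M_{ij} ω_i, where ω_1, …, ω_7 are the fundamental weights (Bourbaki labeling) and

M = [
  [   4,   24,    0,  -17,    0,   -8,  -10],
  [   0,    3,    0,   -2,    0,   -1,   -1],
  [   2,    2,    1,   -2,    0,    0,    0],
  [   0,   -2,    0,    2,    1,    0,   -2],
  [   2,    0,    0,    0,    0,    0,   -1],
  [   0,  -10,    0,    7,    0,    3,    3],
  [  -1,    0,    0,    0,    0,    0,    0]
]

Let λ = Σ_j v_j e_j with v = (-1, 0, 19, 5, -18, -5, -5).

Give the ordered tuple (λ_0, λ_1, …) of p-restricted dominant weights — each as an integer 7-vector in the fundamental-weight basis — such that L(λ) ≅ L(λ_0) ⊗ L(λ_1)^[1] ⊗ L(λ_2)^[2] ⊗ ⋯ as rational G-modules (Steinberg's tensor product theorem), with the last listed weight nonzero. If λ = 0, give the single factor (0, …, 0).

((1, 0, 1, 0, 1, 1, 1), (0, 0, 1, 1, 1, 0, 0), (0, 0, 1, 0, 0, 1, 0))

Compute c_i = Σ_j M_{ij} v_j with v = (-1, 0, 19, 5, -18, -5, -5):
  c_1 = 4*-1 + 24*0 + 0*19 + -17*5 + 0*-18 + -8*-5 + -10*-5 = 1
  c_2 = 0*-1 + 3*0 + 0*19 + -2*5 + 0*-18 + -1*-5 + -1*-5 = 0
  c_3 = 2*-1 + 2*0 + 1*19 + -2*5 + 0*-18 + 0*-5 + 0*-5 = 7
  c_4 = 0*-1 + -2*0 + 0*19 + 2*5 + 1*-18 + 0*-5 + -2*-5 = 2
  c_5 = 2*-1 + 0*0 + 0*19 + 0*5 + 0*-18 + 0*-5 + -1*-5 = 3
  c_6 = 0*-1 + -10*0 + 0*19 + 7*5 + 0*-18 + 3*-5 + 3*-5 = 5
  c_7 = -1*-1 + 0*0 + 0*19 + 0*5 + 0*-18 + 0*-5 + 0*-5 = 1
Expand coordinatewise in base 2:
  c_1 = 1 = 1·2^0
  c_2 = 0
  c_3 = 7 = 1·2^0 + 1·2^1 + 1·2^2
  c_4 = 2 = 0·2^0 + 1·2^1
  c_5 = 3 = 1·2^0 + 1·2^1
  c_6 = 5 = 1·2^0 + 0·2^1 + 1·2^2
  c_7 = 1 = 1·2^0
Factor λ_0 = (1, 0, 1, 0, 1, 1, 1)
Factor λ_1 = (0, 0, 1, 1, 1, 0, 0)
Factor λ_2 = (0, 0, 1, 0, 0, 1, 0)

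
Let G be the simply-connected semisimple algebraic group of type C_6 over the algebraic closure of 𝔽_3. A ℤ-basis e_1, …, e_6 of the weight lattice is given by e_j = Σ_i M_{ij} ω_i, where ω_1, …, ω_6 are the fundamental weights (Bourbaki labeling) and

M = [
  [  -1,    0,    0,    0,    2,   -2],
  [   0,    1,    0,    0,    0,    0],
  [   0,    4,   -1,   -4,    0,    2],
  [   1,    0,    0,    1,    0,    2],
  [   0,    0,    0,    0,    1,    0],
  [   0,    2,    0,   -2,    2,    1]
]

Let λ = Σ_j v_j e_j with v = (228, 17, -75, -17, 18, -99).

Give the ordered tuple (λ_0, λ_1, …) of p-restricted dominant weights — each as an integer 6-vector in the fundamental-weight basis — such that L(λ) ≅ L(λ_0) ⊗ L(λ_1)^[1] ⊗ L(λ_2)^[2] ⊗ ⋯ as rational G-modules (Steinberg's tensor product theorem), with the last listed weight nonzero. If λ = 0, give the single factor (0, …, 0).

Change of basis e → ω: c = M·v where v = (228, 17, -75, -17, 18, -99):
  c_1 = (-1)·(228) + 0·17 + (0)·(-75) + (0)·(-17) + 2·18 + (-2)·(-99) = 6
  c_2 = 0·228 + 1·17 + (0)·(-75) + (0)·(-17) + 0·18 + (0)·(-99) = 17
  c_3 = 0·228 + 4·17 + (-1)·(-75) + (-4)·(-17) + 0·18 + (2)·(-99) = 13
  c_4 = 1·228 + 0·17 + (0)·(-75) + (1)·(-17) + 0·18 + (2)·(-99) = 13
  c_5 = 0·228 + 0·17 + (0)·(-75) + (0)·(-17) + 1·18 + (0)·(-99) = 18
  c_6 = 0·228 + 2·17 + (0)·(-75) + (-2)·(-17) + 2·18 + (1)·(-99) = 5
Base-3 expansion of each c_i:
  c_1 = 6 = 0·3^0 + 2·3^1
  c_2 = 17 = 2·3^0 + 2·3^1 + 1·3^2
  c_3 = 13 = 1·3^0 + 1·3^1 + 1·3^2
  c_4 = 13 = 1·3^0 + 1·3^1 + 1·3^2
  c_5 = 18 = 0·3^0 + 0·3^1 + 2·3^2
  c_6 = 5 = 2·3^0 + 1·3^1
λ_0 = (0, 2, 1, 1, 0, 2)
λ_1 = (2, 2, 1, 1, 0, 1)
λ_2 = (0, 1, 1, 1, 2, 0)

((0, 2, 1, 1, 0, 2), (2, 2, 1, 1, 0, 1), (0, 1, 1, 1, 2, 0))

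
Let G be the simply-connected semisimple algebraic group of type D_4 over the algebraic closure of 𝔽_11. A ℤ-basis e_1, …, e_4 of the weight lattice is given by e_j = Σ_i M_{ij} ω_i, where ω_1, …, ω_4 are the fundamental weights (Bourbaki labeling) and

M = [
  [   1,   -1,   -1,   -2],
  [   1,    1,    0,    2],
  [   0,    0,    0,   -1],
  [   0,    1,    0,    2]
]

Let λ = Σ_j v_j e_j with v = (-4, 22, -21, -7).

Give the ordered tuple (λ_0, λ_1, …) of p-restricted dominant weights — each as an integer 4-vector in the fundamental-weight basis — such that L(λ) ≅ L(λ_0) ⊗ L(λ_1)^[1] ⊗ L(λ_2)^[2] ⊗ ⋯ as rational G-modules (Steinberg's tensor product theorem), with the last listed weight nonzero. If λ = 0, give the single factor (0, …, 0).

((9, 4, 7, 8),)

Converting to the ω-basis (c_i = row i of M dotted with v = (-4, 22, -21, -7)):
  c_1 = 1*-4 + -1*22 + -1*-21 + -2*-7 = 9
  c_2 = 1*-4 + 1*22 + 0*-21 + 2*-7 = 4
  c_3 = 0*-4 + 0*22 + 0*-21 + -1*-7 = 7
  c_4 = 0*-4 + 1*22 + 0*-21 + 2*-7 = 8
Expand coordinatewise in base 11:
  c_1 = 9 = 9·11^0
  c_2 = 4 = 4·11^0
  c_3 = 7 = 7·11^0
  c_4 = 8 = 8·11^0
p-restricted factor λ_0 = (9, 4, 7, 8)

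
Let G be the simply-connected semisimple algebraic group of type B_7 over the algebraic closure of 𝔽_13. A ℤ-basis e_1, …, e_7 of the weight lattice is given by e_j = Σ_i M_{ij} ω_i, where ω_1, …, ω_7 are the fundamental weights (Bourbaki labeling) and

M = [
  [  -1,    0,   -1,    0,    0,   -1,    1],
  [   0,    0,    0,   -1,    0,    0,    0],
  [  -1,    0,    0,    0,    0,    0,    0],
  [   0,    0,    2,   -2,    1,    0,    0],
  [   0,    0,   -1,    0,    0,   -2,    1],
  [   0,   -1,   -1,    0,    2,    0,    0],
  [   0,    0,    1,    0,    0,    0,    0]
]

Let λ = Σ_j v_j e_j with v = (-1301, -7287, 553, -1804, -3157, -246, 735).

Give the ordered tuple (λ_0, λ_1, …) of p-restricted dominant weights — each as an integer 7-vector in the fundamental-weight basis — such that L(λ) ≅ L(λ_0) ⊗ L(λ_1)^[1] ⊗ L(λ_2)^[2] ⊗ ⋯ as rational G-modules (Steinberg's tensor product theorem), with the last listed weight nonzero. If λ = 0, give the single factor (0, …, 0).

((0, 10, 1, 10, 11, 4, 7), (3, 8, 9, 2, 12, 6, 3), (10, 10, 7, 9, 3, 2, 3))

ω-coordinates c = M·v, v = (-1301, -7287, 553, -1804, -3157, -246, 735):
  c_1 = -1*-1301 + 0*-7287 + -1*553 + 0*-1804 + 0*-3157 + -1*-246 + 1*735 = 1729
  c_2 = 0*-1301 + 0*-7287 + 0*553 + -1*-1804 + 0*-3157 + 0*-246 + 0*735 = 1804
  c_3 = -1*-1301 + 0*-7287 + 0*553 + 0*-1804 + 0*-3157 + 0*-246 + 0*735 = 1301
  c_4 = 0*-1301 + 0*-7287 + 2*553 + -2*-1804 + 1*-3157 + 0*-246 + 0*735 = 1557
  c_5 = 0*-1301 + 0*-7287 + -1*553 + 0*-1804 + 0*-3157 + -2*-246 + 1*735 = 674
  c_6 = 0*-1301 + -1*-7287 + -1*553 + 0*-1804 + 2*-3157 + 0*-246 + 0*735 = 420
  c_7 = 0*-1301 + 0*-7287 + 1*553 + 0*-1804 + 0*-3157 + 0*-246 + 0*735 = 553
Writing each c_i in base p = 13:
  c_1 = 1729 = 0·13^0 + 3·13^1 + 10·13^2
  c_2 = 1804 = 10·13^0 + 8·13^1 + 10·13^2
  c_3 = 1301 = 1·13^0 + 9·13^1 + 7·13^2
  c_4 = 1557 = 10·13^0 + 2·13^1 + 9·13^2
  c_5 = 674 = 11·13^0 + 12·13^1 + 3·13^2
  c_6 = 420 = 4·13^0 + 6·13^1 + 2·13^2
  c_7 = 553 = 7·13^0 + 3·13^1 + 3·13^2
p-restricted factor λ_0 = (0, 10, 1, 10, 11, 4, 7)
p-restricted factor λ_1 = (3, 8, 9, 2, 12, 6, 3)
p-restricted factor λ_2 = (10, 10, 7, 9, 3, 2, 3)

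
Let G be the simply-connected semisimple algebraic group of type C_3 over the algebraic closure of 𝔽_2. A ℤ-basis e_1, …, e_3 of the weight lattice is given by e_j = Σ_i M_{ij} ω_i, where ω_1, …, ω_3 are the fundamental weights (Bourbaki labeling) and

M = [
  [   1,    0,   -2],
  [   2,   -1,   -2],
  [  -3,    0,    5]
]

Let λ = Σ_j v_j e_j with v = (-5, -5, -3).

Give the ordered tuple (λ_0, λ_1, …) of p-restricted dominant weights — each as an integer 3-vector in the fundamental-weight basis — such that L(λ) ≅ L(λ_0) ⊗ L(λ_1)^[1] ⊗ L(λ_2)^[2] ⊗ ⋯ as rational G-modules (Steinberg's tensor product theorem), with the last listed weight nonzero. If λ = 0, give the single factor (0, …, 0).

((1, 1, 0),)

ω-coordinates c = M·v, v = (-5, -5, -3):
  c_1 = (1)·(-5) + (0)·(-5) + (-2)·(-3) = 1
  c_2 = (2)·(-5) + (-1)·(-5) + (-2)·(-3) = 1
  c_3 = (-3)·(-5) + (0)·(-5) + (5)·(-3) = 0
Base-2 expansion of each c_i:
  c_1 = 1 = 1·2^0
  c_2 = 1 = 1·2^0
  c_3 = 0
λ_0 = (1, 1, 0)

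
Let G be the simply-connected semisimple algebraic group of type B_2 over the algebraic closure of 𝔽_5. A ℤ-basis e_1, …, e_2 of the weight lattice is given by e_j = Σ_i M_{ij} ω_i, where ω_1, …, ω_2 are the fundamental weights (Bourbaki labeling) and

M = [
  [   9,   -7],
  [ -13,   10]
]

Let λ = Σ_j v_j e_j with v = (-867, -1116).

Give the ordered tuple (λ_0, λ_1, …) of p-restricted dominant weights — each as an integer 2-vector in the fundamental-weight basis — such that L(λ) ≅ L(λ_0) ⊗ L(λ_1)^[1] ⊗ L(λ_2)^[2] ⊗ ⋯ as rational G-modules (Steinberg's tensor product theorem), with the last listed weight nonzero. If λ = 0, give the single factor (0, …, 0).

Compute c_i = Σ_j M_{ij} v_j with v = (-867, -1116):
  c_1 = 9*-867 + -7*-1116 = 9
  c_2 = -13*-867 + 10*-1116 = 111
Base-5 expansion of each c_i:
  c_1 = 9 = 4·5^0 + 1·5^1
  c_2 = 111 = 1·5^0 + 2·5^1 + 4·5^2
Factor λ_0 = (4, 1)
Factor λ_1 = (1, 2)
Factor λ_2 = (0, 4)

((4, 1), (1, 2), (0, 4))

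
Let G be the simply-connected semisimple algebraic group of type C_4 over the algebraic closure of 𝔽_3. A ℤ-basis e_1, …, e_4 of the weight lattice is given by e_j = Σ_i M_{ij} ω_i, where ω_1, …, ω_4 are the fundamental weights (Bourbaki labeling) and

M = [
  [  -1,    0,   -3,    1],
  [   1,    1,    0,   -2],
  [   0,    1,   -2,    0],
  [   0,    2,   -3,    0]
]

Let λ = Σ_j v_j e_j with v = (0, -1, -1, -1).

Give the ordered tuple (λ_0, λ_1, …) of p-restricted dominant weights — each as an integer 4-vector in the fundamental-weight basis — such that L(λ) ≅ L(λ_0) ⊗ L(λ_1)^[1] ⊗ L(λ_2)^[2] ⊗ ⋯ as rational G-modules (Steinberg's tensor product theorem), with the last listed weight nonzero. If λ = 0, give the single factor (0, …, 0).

((2, 1, 1, 1),)

In the fundamental-weight basis, λ has coordinates c = M·v (v = (0, -1, -1, -1)):
  c_1 = (-1)·(0) + (0)·(-1) + (-3)·(-1) + (1)·(-1) = 2
  c_2 = 1·0 + (1)·(-1) + (0)·(-1) + (-2)·(-1) = 1
  c_3 = 0·0 + (1)·(-1) + (-2)·(-1) + (0)·(-1) = 1
  c_4 = 0·0 + (2)·(-1) + (-3)·(-1) + (0)·(-1) = 1
p = 3; digits c_i = Σ_j d_{ij}·3^j, 0 ≤ d_{ij} < 3:
  c_1 = 2 = 2·3^0
  c_2 = 1 = 1·3^0
  c_3 = 1 = 1·3^0
  c_4 = 1 = 1·3^0
p-restricted factor λ_0 = (2, 1, 1, 1)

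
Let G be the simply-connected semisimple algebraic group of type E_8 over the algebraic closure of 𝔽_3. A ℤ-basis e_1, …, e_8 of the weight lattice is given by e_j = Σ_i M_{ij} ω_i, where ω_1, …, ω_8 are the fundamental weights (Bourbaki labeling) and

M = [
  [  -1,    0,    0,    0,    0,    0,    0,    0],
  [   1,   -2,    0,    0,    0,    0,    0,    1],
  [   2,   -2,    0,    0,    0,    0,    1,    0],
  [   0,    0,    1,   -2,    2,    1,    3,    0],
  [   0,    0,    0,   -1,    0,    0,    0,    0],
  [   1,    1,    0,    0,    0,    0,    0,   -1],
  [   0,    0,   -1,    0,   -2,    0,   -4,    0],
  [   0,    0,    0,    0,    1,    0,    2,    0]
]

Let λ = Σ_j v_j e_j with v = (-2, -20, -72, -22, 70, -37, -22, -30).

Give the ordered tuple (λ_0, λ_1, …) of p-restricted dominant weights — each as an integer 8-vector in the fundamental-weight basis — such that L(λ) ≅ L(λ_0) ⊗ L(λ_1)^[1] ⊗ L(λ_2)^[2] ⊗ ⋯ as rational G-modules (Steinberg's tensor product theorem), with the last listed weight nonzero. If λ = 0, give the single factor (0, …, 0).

In the fundamental-weight basis, λ has coordinates c = M·v (v = (-2, -20, -72, -22, 70, -37, -22, -30)):
  c_1 = (-1)·(-2) + (0)·(-20) + (0)·(-72) + (0)·(-22) + (0)·(70) + (0)·(-37) + (0)·(-22) + (0)·(-30) = 2
  c_2 = (1)·(-2) + (-2)·(-20) + (0)·(-72) + (0)·(-22) + (0)·(70) + (0)·(-37) + (0)·(-22) + (1)·(-30) = 8
  c_3 = (2)·(-2) + (-2)·(-20) + (0)·(-72) + (0)·(-22) + (0)·(70) + (0)·(-37) + (1)·(-22) + (0)·(-30) = 14
  c_4 = (0)·(-2) + (0)·(-20) + (1)·(-72) + (-2)·(-22) + (2)·(70) + (1)·(-37) + (3)·(-22) + (0)·(-30) = 9
  c_5 = (0)·(-2) + (0)·(-20) + (0)·(-72) + (-1)·(-22) + (0)·(70) + (0)·(-37) + (0)·(-22) + (0)·(-30) = 22
  c_6 = (1)·(-2) + (1)·(-20) + (0)·(-72) + (0)·(-22) + (0)·(70) + (0)·(-37) + (0)·(-22) + (-1)·(-30) = 8
  c_7 = (0)·(-2) + (0)·(-20) + (-1)·(-72) + (0)·(-22) + (-2)·(70) + (0)·(-37) + (-4)·(-22) + (0)·(-30) = 20
  c_8 = (0)·(-2) + (0)·(-20) + (0)·(-72) + (0)·(-22) + (1)·(70) + (0)·(-37) + (2)·(-22) + (0)·(-30) = 26
Base-3 expansion of each c_i:
  c_1 = 2 = 2·3^0
  c_2 = 8 = 2·3^0 + 2·3^1
  c_3 = 14 = 2·3^0 + 1·3^1 + 1·3^2
  c_4 = 9 = 0·3^0 + 0·3^1 + 1·3^2
  c_5 = 22 = 1·3^0 + 1·3^1 + 2·3^2
  c_6 = 8 = 2·3^0 + 2·3^1
  c_7 = 20 = 2·3^0 + 0·3^1 + 2·3^2
  c_8 = 26 = 2·3^0 + 2·3^1 + 2·3^2
λ_0 = (2, 2, 2, 0, 1, 2, 2, 2)
λ_1 = (0, 2, 1, 0, 1, 2, 0, 2)
λ_2 = (0, 0, 1, 1, 2, 0, 2, 2)

((2, 2, 2, 0, 1, 2, 2, 2), (0, 2, 1, 0, 1, 2, 0, 2), (0, 0, 1, 1, 2, 0, 2, 2))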